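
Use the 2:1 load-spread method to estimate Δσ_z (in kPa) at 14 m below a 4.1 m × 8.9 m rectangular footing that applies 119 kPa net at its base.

Δσ_z ≈ 10.5 kPa

By the 2:1 method the load spreads at 1 horizontal : 2 vertical, so at depth z the loaded area has grown by z in each plan dimension:
Δσ = qBL/((B+z)(L+z)) = 119×4.1×8.9/((4.1+14)(8.9+14)) = 10.476 kPa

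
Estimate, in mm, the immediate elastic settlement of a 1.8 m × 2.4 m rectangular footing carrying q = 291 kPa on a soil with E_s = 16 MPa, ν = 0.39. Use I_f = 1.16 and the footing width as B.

Immediate (elastic) settlement: S_e = q·B·(1−ν²)/E_s · I_f.
E_s = 16 MPa = 16000 kPa.
S_e = 291 × 1.8 × (1 − 0.39²) / 16000 × 1.16
    = 291 × 1.8 × 0.8479 / 16000 × 1.16
    = 0.0322 m = 32.2 mm

S_e ≈ 32.2 mm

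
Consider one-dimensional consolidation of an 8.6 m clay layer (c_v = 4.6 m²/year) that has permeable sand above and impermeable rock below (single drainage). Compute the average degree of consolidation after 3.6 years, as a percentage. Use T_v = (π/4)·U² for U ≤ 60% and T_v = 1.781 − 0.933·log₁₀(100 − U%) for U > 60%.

U ≈ 53.4 %

Drainage path length: H_d = H = 8.6 m (single drainage).
T_v = c_v·t/H_d² = 4.6×3.6/8.6² = 0.2239.
T_v = 0.2239 corresponds to the U ≤ 60% branch:
U = √(4T_v/π) = 0.5339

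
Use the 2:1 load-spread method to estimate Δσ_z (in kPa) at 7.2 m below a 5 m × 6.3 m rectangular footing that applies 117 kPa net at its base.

By the 2:1 method the load spreads at 1 horizontal : 2 vertical, so at depth z the loaded area has grown by z in each plan dimension:
Δσ = qBL/((B+z)(L+z)) = 117×5×6.3/((5+7.2)(6.3+7.2)) = 22.377 kPa

Δσ_z ≈ 22.4 kPa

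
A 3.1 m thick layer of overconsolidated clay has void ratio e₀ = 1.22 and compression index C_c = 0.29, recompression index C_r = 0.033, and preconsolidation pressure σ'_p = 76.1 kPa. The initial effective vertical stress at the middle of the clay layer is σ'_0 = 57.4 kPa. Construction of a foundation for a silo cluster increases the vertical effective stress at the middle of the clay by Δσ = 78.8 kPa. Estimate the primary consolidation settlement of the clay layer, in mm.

S_c ≈ 108 mm

Final effective stress: σ'_f = 57.4 + 78.8 = 136.2 kPa.
σ'_f = 136.2 > σ'_p = 76.1 kPa, so the stress path crosses the preconsolidation pressure — recompression up to σ'_p, then virgin compression beyond:
S_c = H/(1+e₀)·[C_r·log₁₀(σ'_p/σ'_0) + C_c·log₁₀(σ'_f/σ'_p)]
    = 3.1/2.22 × [0.033×log₁₀(76.1/57.4) + 0.29×log₁₀(136.2/76.1)]
    = 1.3964 × [0.0040416 + 0.07331] = 0.108 m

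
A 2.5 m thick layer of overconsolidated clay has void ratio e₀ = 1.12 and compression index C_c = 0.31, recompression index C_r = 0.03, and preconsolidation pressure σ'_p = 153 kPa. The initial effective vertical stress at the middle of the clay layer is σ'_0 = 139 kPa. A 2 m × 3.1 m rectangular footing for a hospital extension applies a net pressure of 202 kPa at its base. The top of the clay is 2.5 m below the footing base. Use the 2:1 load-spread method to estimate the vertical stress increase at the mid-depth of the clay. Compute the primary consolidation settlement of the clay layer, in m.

Mid-depth of clay below the footing base: z = 2.5 + 2.5/2 = 3.75 m.
Stress increase at mid-clay by the 2:1 spreading method:
Δσ = qBL/((B+z)(L+z)) = 202×2×3.1/((2+3.75)(3.1+3.75)) = 31.797 kPa
Final effective stress: σ'_f = 139 + 31.797 = 170.8 kPa.
σ'_f = 170.8 > σ'_p = 153 kPa, so the stress path crosses the preconsolidation pressure — recompression up to σ'_p, then virgin compression beyond:
S_c = H/(1+e₀)·[C_r·log₁₀(σ'_p/σ'_0) + C_c·log₁₀(σ'_f/σ'_p)]
    = 2.5/2.12 × [0.03×log₁₀(153/139) + 0.31×log₁₀(170.8/153)]
    = 1.1792 × [0.0012503 + 0.014817] = 0.01895 m

S_c ≈ 0.0189 m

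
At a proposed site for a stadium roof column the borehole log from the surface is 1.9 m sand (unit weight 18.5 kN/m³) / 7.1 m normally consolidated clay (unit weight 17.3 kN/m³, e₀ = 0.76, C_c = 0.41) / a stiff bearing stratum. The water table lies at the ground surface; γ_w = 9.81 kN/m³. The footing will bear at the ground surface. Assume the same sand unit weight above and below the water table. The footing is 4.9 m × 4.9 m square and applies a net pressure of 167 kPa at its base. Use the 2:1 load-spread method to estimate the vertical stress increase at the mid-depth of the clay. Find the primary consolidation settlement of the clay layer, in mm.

S_c ≈ 449 mm

Mid-depth of clay below the ground surface: z = 1.9 + 7.1/2 = 5.45 m.
Total vertical stress at mid-clay: σ_v = 18.5×1.9 + 17.3×3.55 = 96.565 kPa.
Pore pressure: u = 9.81×(5.45 − 0) = 53.465 kPa.
Initial effective stress: σ'_0 = σ_v − u = 96.565 − 53.465 = 43.1 kPa.
Stress increase at mid-clay by the 2:1 spreading method:
Δσ = qBL/((B+z)(L+z)) = 167×4.9×4.9/((4.9+5.45)(4.9+5.45)) = 37.431 kPa
Final effective stress: σ'_f = σ'_0 + Δσ = 43.1 + 37.431 = 80.531 kPa.
Normally consolidated clay, so the full stress increment lies on the virgin compression line:
S_c = C_c·H/(1+e₀)·log₁₀(σ'_f/σ'_0) = 0.41×7.1/(1+0.76)×log₁₀(80.531/43.1)
    = 1.654 × 0.27149 = 0.449 m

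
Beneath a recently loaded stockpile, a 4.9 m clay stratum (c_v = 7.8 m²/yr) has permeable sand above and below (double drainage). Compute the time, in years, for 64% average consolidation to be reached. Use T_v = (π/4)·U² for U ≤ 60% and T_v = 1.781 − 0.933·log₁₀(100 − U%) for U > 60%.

Drainage path length: H_d = H/2 = 2.45 m (double drainage).
U > 60%: T_v = 1.781 − 0.933·log₁₀(100 − 64) = 0.32897.
t = T_v·H_d²/c_v = 0.32897×2.45²/7.8 = 0.2532 years.

t ≈ 0.253 years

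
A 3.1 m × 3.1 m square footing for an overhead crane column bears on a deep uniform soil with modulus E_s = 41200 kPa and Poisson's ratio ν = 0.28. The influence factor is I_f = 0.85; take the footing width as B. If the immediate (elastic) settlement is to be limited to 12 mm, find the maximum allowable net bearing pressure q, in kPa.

q ≈ 204 kPa

S_e = q·B·(1−ν²)/E_s · I_f  ⇒  q = S_e·E_s / (B·(1−ν²)·I_f).
q = 0.012 × 41200 / (3.1 × 0.9216 × 0.85) = 203.6 kPa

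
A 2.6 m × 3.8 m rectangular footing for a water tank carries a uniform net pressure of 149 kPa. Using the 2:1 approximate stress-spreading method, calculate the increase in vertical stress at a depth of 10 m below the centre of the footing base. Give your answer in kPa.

Δσ_z ≈ 8.47 kPa

By the 2:1 method the load spreads at 1 horizontal : 2 vertical, so at depth z the loaded area has grown by z in each plan dimension:
Δσ = qBL/((B+z)(L+z)) = 149×2.6×3.8/((2.6+10)(3.8+10)) = 8.4663 kPa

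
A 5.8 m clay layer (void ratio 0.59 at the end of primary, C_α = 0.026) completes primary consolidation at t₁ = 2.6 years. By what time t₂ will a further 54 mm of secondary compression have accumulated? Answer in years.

S_s = C_α·H/(1+e_p)·log₁₀(t₂/t₁) ⇒ log₁₀(t₂/t₁) = S_s·(1+e_p)/(C_α·H).
log₁₀(t₂/t₁) = 0.054 × (1+0.59) / (0.026×5.8) = 0.5694
t₂ = t₁ × 10^0.5694 = 2.6 × 3.71 = 9.646 years

t₂ ≈ 9.65 years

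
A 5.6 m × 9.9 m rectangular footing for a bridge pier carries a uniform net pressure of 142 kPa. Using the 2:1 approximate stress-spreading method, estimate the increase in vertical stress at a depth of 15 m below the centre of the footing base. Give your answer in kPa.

Δσ_z ≈ 15.3 kPa

By the 2:1 method the load spreads at 1 horizontal : 2 vertical, so at depth z the loaded area has grown by z in each plan dimension:
Δσ = qBL/((B+z)(L+z)) = 142×5.6×9.9/((5.6+15)(9.9+15)) = 15.348 kPa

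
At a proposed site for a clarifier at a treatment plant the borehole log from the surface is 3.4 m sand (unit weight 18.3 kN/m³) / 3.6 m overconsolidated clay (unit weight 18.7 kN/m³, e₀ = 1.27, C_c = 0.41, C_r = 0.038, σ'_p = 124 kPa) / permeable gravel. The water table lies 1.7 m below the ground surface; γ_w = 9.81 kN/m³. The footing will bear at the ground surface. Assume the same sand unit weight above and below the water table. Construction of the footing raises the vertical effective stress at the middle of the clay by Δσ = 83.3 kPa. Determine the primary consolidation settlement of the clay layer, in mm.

S_c ≈ 62.2 mm

Mid-depth of clay below the ground surface: z = 3.4 + 3.6/2 = 5.2 m.
Total vertical stress at mid-clay: σ_v = 18.3×3.4 + 18.7×1.8 = 95.88 kPa.
Pore pressure: u = 9.81×(5.2 − 1.7) = 34.335 kPa.
Initial effective stress: σ'_0 = σ_v − u = 95.88 − 34.335 = 61.545 kPa.
Final effective stress: σ'_f = 61.545 + 83.3 = 144.84 kPa.
σ'_f = 144.84 > σ'_p = 124 kPa, so the stress path crosses the preconsolidation pressure — recompression up to σ'_p, then virgin compression beyond:
S_c = H/(1+e₀)·[C_r·log₁₀(σ'_p/σ'_0) + C_c·log₁₀(σ'_f/σ'_p)]
    = 3.6/2.27 × [0.038×log₁₀(124/61.545) + 0.41×log₁₀(144.84/124)]
    = 1.5859 × [0.011561 + 0.027661] = 0.0622 m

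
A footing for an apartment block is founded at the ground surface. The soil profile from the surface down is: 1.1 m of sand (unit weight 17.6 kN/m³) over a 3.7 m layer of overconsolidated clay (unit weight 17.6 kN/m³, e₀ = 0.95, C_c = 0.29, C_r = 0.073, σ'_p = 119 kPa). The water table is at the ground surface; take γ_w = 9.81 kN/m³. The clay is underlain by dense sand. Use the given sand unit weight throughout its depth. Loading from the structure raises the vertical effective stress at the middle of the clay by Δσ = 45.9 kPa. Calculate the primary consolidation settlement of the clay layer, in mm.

Mid-depth of clay below the ground surface: z = 1.1 + 3.7/2 = 2.95 m.
Total vertical stress at mid-clay: σ_v = 17.6×1.1 + 17.6×1.85 = 51.92 kPa.
Pore pressure: u = 9.81×(2.95 − 0) = 28.94 kPa.
Initial effective stress: σ'_0 = σ_v − u = 51.92 − 28.94 = 22.98 kPa.
Final effective stress: σ'_f = 22.98 + 45.9 = 68.88 kPa.
σ'_f = 68.88 ≤ σ'_p = 119 kPa, so the clay remains overconsolidated and only the recompression index applies:
S_c = C_r·H/(1+e₀)·log₁₀(σ'_f/σ'_0) = 0.073×3.7/1.95×log₁₀(68.88/22.98)
    = 0.13851 × 0.47674 = 0.06603 m

S_c ≈ 66 mm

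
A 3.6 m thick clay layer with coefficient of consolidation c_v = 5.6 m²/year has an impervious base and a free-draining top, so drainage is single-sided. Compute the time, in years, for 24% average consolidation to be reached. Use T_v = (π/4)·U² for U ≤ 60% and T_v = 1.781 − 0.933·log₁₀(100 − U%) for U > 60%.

t ≈ 0.105 years

Drainage path length: H_d = H = 3.6 m (single drainage).
U ≤ 60%: T_v = (π/4)·U² = (π/4)×0.24² = 0.045239.
t = T_v·H_d²/c_v = 0.045239×3.6²/5.6 = 0.1047 years.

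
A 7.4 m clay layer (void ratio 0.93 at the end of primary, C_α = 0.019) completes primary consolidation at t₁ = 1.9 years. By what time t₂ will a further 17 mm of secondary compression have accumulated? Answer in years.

S_s = C_α·H/(1+e_p)·log₁₀(t₂/t₁) ⇒ log₁₀(t₂/t₁) = S_s·(1+e_p)/(C_α·H).
log₁₀(t₂/t₁) = 0.017 × (1+0.93) / (0.019×7.4) = 0.2334
t₂ = t₁ × 10^0.2334 = 1.9 × 1.711 = 3.252 years

t₂ ≈ 3.25 years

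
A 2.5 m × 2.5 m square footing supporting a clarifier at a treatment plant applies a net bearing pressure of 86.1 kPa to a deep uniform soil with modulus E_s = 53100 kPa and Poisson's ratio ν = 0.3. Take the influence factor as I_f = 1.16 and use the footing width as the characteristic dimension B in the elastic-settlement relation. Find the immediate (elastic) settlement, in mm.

S_e ≈ 4.28 mm

Immediate (elastic) settlement: S_e = q·B·(1−ν²)/E_s · I_f.
S_e = 86.1 × 2.5 × (1 − 0.3²) / 53100 × 1.16
    = 86.1 × 2.5 × 0.91 / 53100 × 1.16
    = 0.004279 m = 4.279 mm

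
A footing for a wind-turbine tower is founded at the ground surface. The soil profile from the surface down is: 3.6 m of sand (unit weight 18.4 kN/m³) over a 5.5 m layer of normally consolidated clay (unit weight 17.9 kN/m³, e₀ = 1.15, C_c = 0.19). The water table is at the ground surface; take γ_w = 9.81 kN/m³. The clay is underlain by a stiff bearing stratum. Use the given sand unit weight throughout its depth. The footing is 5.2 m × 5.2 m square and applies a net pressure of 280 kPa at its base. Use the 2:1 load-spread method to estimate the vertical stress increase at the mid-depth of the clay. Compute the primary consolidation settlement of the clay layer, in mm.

S_c ≈ 153 mm

Mid-depth of clay below the ground surface: z = 3.6 + 5.5/2 = 6.35 m.
Total vertical stress at mid-clay: σ_v = 18.4×3.6 + 17.9×2.75 = 115.46 kPa.
Pore pressure: u = 9.81×(6.35 − 0) = 62.294 kPa.
Initial effective stress: σ'_0 = σ_v − u = 115.46 − 62.294 = 53.166 kPa.
Stress increase at mid-clay by the 2:1 spreading method:
Δσ = qBL/((B+z)(L+z)) = 280×5.2×5.2/((5.2+6.35)(5.2+6.35)) = 56.755 kPa
Final effective stress: σ'_f = σ'_0 + Δσ = 53.166 + 56.755 = 109.92 kPa.
Normally consolidated clay, so the full stress increment lies on the virgin compression line:
S_c = C_c·H/(1+e₀)·log₁₀(σ'_f/σ'_0) = 0.19×5.5/(1+1.15)×log₁₀(109.92/53.166)
    = 0.48605 × 0.31544 = 0.1533 m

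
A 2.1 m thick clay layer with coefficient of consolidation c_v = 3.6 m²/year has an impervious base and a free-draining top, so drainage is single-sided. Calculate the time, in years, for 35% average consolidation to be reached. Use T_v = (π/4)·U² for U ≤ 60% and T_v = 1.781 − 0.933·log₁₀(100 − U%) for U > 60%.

t ≈ 0.118 years

Drainage path length: H_d = H = 2.1 m (single drainage).
U ≤ 60%: T_v = (π/4)·U² = (π/4)×0.35² = 0.096211.
t = T_v·H_d²/c_v = 0.096211×2.1²/3.6 = 0.1179 years.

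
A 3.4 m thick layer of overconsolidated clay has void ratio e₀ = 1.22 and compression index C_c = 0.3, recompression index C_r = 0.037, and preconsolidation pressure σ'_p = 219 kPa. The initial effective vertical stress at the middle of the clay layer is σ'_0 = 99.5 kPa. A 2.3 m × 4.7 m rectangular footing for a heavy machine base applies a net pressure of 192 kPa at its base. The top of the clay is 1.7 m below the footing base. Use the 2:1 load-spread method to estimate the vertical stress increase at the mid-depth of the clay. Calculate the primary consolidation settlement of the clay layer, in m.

S_c ≈ 0.00917 m

Mid-depth of clay below the footing base: z = 1.7 + 3.4/2 = 3.4 m.
Stress increase at mid-clay by the 2:1 spreading method:
Δσ = qBL/((B+z)(L+z)) = 192×2.3×4.7/((2.3+3.4)(4.7+3.4)) = 44.954 kPa
Final effective stress: σ'_f = 99.5 + 44.954 = 144.45 kPa.
σ'_f = 144.45 ≤ σ'_p = 219 kPa, so the clay remains overconsolidated and only the recompression index applies:
S_c = C_r·H/(1+e₀)·log₁₀(σ'_f/σ'_0) = 0.037×3.4/2.22×log₁₀(144.45/99.5)
    = 0.056666 × 0.16189 = 0.009174 m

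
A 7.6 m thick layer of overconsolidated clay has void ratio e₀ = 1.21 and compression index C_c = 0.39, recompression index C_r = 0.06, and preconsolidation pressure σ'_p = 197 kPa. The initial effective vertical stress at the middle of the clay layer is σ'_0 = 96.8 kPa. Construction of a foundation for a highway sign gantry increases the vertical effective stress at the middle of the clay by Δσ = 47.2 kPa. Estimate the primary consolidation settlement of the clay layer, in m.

Final effective stress: σ'_f = 96.8 + 47.2 = 144 kPa.
σ'_f = 144 ≤ σ'_p = 197 kPa, so the clay remains overconsolidated and only the recompression index applies:
S_c = C_r·H/(1+e₀)·log₁₀(σ'_f/σ'_0) = 0.06×7.6/2.21×log₁₀(144/96.8)
    = 0.20633 × 0.17249 = 0.03559 m

S_c ≈ 0.0356 m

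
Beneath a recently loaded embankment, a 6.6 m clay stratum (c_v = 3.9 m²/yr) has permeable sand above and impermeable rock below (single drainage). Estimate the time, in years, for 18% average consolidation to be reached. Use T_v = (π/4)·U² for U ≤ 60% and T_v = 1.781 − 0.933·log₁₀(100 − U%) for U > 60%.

Drainage path length: H_d = H = 6.6 m (single drainage).
U ≤ 60%: T_v = (π/4)·U² = (π/4)×0.18² = 0.025447.
t = T_v·H_d²/c_v = 0.025447×6.6²/3.9 = 0.2842 years.

t ≈ 0.284 years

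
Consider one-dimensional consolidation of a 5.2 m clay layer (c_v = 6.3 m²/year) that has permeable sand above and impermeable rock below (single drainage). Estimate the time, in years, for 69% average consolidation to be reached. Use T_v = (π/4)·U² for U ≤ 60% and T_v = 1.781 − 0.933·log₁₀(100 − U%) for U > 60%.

Drainage path length: H_d = H = 5.2 m (single drainage).
U > 60%: T_v = 1.781 − 0.933·log₁₀(100 − 69) = 0.38956.
t = T_v·H_d²/c_v = 0.38956×5.2²/6.3 = 1.672 years.

t ≈ 1.67 years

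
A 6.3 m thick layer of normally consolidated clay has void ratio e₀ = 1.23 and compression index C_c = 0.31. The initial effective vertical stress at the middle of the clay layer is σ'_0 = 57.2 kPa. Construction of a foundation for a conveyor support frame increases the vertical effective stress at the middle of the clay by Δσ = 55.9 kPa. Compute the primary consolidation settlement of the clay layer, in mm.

Final effective stress: σ'_f = σ'_0 + Δσ = 57.2 + 55.9 = 113.1 kPa.
Normally consolidated clay, so the full stress increment lies on the virgin compression line:
S_c = C_c·H/(1+e₀)·log₁₀(σ'_f/σ'_0) = 0.31×6.3/(1+1.23)×log₁₀(113.1/57.2)
    = 0.87578 × 0.29607 = 0.2593 m

S_c ≈ 259 mm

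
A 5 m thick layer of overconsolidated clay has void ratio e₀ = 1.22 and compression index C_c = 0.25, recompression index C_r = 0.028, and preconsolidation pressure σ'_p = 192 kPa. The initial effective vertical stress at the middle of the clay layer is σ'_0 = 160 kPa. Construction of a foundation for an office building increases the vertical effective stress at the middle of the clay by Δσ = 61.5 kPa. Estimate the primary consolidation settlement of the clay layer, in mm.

Final effective stress: σ'_f = 160 + 61.5 = 221.5 kPa.
σ'_f = 221.5 > σ'_p = 192 kPa, so the stress path crosses the preconsolidation pressure — recompression up to σ'_p, then virgin compression beyond:
S_c = H/(1+e₀)·[C_r·log₁₀(σ'_p/σ'_0) + C_c·log₁₀(σ'_f/σ'_p)]
    = 5/2.22 × [0.028×log₁₀(192/160) + 0.25×log₁₀(221.5/192)]
    = 2.2523 × [0.0022171 + 0.015518] = 0.03994 m

S_c ≈ 39.9 mm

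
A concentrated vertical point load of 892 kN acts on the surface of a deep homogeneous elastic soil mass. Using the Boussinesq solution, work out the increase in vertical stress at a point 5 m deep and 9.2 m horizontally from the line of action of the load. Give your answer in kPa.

Δσ_z ≈ 0.423 kPa

Boussinesq vertical stress below a point load on an elastic half-space:
Δσ_z = 3P/(2πz²) · [1 + (r/z)²]^(−5/2)
r/z = 9.2/5 = 1.84; [1+(r/z)²]^(−5/2) = 0.024827.
Δσ_z = 3×892/(2π×5²) × 0.024827 = 17.036 × 0.024827 = 0.423 kPa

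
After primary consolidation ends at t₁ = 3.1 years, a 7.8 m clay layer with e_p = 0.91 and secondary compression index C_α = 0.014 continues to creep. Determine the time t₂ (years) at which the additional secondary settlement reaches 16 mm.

S_s = C_α·H/(1+e_p)·log₁₀(t₂/t₁) ⇒ log₁₀(t₂/t₁) = S_s·(1+e_p)/(C_α·H).
log₁₀(t₂/t₁) = 0.016 × (1+0.91) / (0.014×7.8) = 0.2799
t₂ = t₁ × 10^0.2799 = 3.1 × 1.905 = 5.905 years

t₂ ≈ 5.9 years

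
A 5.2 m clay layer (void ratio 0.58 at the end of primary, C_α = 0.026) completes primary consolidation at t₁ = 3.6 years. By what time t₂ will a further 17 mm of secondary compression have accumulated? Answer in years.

S_s = C_α·H/(1+e_p)·log₁₀(t₂/t₁) ⇒ log₁₀(t₂/t₁) = S_s·(1+e_p)/(C_α·H).
log₁₀(t₂/t₁) = 0.017 × (1+0.58) / (0.026×5.2) = 0.1987
t₂ = t₁ × 10^0.1987 = 3.6 × 1.58 = 5.688 years

t₂ ≈ 5.69 years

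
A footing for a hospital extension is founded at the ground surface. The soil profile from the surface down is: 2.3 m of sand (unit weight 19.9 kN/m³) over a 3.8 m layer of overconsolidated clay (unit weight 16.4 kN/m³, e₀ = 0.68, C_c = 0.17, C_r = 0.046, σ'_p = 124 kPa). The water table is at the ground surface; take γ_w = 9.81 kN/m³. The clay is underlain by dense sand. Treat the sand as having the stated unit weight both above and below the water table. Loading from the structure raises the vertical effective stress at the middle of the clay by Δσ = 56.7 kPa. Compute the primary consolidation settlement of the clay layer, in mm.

S_c ≈ 42.9 mm

Mid-depth of clay below the ground surface: z = 2.3 + 3.8/2 = 4.2 m.
Total vertical stress at mid-clay: σ_v = 19.9×2.3 + 16.4×1.9 = 76.93 kPa.
Pore pressure: u = 9.81×(4.2 − 0) = 41.202 kPa.
Initial effective stress: σ'_0 = σ_v − u = 76.93 − 41.202 = 35.728 kPa.
Final effective stress: σ'_f = 35.728 + 56.7 = 92.428 kPa.
σ'_f = 92.428 ≤ σ'_p = 124 kPa, so the clay remains overconsolidated and only the recompression index applies:
S_c = C_r·H/(1+e₀)·log₁₀(σ'_f/σ'_0) = 0.046×3.8/1.68×log₁₀(92.428/35.728)
    = 0.10405 × 0.41279 = 0.04295 m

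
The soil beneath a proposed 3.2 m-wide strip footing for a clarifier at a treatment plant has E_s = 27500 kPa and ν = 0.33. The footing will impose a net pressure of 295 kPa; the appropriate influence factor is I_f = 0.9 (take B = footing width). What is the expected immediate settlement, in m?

Immediate (elastic) settlement: S_e = q·B·(1−ν²)/E_s · I_f.
S_e = 295 × 3.2 × (1 − 0.33²) / 27500 × 0.9
    = 295 × 3.2 × 0.8911 / 27500 × 0.9
    = 0.02753 m

S_e ≈ 0.0275 m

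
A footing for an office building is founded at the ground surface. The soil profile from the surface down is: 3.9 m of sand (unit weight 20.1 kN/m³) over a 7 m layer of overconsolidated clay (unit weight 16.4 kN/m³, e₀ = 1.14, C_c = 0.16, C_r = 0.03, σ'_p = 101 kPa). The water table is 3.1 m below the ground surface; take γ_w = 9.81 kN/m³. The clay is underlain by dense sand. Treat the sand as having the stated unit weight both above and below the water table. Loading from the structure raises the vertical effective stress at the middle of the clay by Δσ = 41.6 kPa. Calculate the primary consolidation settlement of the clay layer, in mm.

Mid-depth of clay below the ground surface: z = 3.9 + 7/2 = 7.4 m.
Total vertical stress at mid-clay: σ_v = 20.1×3.9 + 16.4×3.5 = 135.79 kPa.
Pore pressure: u = 9.81×(7.4 − 3.1) = 42.183 kPa.
Initial effective stress: σ'_0 = σ_v − u = 135.79 − 42.183 = 93.607 kPa.
Final effective stress: σ'_f = 93.607 + 41.6 = 135.21 kPa.
σ'_f = 135.21 > σ'_p = 101 kPa, so the stress path crosses the preconsolidation pressure — recompression up to σ'_p, then virgin compression beyond:
S_c = H/(1+e₀)·[C_r·log₁₀(σ'_p/σ'_0) + C_c·log₁₀(σ'_f/σ'_p)]
    = 7/2.14 × [0.03×log₁₀(101/93.607) + 0.16×log₁₀(135.21/101)]
    = 3.271 × [0.00099039 + 0.02027] = 0.06954 m

S_c ≈ 69.5 mm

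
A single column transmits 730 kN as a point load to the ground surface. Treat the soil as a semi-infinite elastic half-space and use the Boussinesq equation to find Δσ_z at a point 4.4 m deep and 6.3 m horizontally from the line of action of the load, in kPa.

Boussinesq vertical stress below a point load on an elastic half-space:
Δσ_z = 3P/(2πz²) · [1 + (r/z)²]^(−5/2)
r/z = 6.3/4.4 = 1.4318; [1+(r/z)²]^(−5/2) = 0.061548.
Δσ_z = 3×730/(2π×4.4²) × 0.061548 = 18.004 × 0.061548 = 1.108 kPa

Δσ_z ≈ 1.11 kPa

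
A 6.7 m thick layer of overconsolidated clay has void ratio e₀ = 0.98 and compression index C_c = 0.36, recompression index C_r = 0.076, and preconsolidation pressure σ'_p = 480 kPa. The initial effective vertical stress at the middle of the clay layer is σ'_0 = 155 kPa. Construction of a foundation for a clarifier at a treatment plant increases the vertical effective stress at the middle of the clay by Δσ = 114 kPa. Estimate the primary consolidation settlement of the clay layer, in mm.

Final effective stress: σ'_f = 155 + 114 = 269 kPa.
σ'_f = 269 ≤ σ'_p = 480 kPa, so the clay remains overconsolidated and only the recompression index applies:
S_c = C_r·H/(1+e₀)·log₁₀(σ'_f/σ'_0) = 0.076×6.7/1.98×log₁₀(269/155)
    = 0.25717 × 0.23942 = 0.06157 m

S_c ≈ 61.6 mm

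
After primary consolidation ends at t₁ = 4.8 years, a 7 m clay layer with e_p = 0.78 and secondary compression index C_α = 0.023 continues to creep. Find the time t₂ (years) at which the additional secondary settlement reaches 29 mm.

S_s = C_α·H/(1+e_p)·log₁₀(t₂/t₁) ⇒ log₁₀(t₂/t₁) = S_s·(1+e_p)/(C_α·H).
log₁₀(t₂/t₁) = 0.029 × (1+0.78) / (0.023×7) = 0.3206
t₂ = t₁ × 10^0.3206 = 4.8 × 2.092 = 10.04 years

t₂ ≈ 10 years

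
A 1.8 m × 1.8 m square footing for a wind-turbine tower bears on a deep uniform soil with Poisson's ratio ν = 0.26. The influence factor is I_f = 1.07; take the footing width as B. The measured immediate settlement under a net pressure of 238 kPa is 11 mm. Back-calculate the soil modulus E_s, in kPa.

S_e = q·B·(1−ν²)/E_s · I_f  ⇒  E_s = q·B·(1−ν²)·I_f / S_e.
E_s = 238 × 1.8 × 0.9324 × 1.07 / 0.011 = 38850 kPa

E_s ≈ 38900 kPa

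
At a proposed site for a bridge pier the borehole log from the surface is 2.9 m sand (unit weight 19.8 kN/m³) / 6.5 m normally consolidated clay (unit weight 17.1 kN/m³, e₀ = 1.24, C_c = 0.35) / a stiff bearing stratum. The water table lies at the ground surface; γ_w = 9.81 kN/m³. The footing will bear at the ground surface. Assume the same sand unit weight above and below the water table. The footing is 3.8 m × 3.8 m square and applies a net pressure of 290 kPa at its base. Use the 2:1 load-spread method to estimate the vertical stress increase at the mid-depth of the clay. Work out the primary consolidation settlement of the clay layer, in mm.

S_c ≈ 260 mm

Mid-depth of clay below the ground surface: z = 2.9 + 6.5/2 = 6.15 m.
Total vertical stress at mid-clay: σ_v = 19.8×2.9 + 17.1×3.25 = 113 kPa.
Pore pressure: u = 9.81×(6.15 − 0) = 60.332 kPa.
Initial effective stress: σ'_0 = σ_v − u = 113 − 60.332 = 52.668 kPa.
Stress increase at mid-clay by the 2:1 spreading method:
Δσ = qBL/((B+z)(L+z)) = 290×3.8×3.8/((3.8+6.15)(3.8+6.15)) = 42.298 kPa
Final effective stress: σ'_f = σ'_0 + Δσ = 52.668 + 42.298 = 94.966 kPa.
Normally consolidated clay, so the full stress increment lies on the virgin compression line:
S_c = C_c·H/(1+e₀)·log₁₀(σ'_f/σ'_0) = 0.35×6.5/(1+1.24)×log₁₀(94.966/52.668)
    = 1.0156 × 0.25602 = 0.26 m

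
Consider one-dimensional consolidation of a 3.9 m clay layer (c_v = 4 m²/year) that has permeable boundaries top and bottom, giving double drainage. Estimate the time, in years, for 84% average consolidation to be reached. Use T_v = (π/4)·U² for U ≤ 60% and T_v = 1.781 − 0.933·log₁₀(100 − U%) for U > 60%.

Drainage path length: H_d = H/2 = 1.95 m (double drainage).
U > 60%: T_v = 1.781 − 0.933·log₁₀(100 − 84) = 0.65756.
t = T_v·H_d²/c_v = 0.65756×1.95²/4 = 0.6251 years.

t ≈ 0.625 years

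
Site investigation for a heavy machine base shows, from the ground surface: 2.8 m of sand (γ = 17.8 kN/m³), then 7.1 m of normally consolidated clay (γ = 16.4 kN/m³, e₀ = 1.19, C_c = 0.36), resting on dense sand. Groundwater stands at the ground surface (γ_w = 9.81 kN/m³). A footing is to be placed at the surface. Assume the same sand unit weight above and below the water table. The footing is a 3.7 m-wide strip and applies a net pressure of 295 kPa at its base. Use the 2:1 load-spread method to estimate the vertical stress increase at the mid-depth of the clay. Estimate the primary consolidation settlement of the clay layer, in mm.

S_c ≈ 616 mm

Mid-depth of clay below the ground surface: z = 2.8 + 7.1/2 = 6.35 m.
Total vertical stress at mid-clay: σ_v = 17.8×2.8 + 16.4×3.55 = 108.06 kPa.
Pore pressure: u = 9.81×(6.35 − 0) = 62.294 kPa.
Initial effective stress: σ'_0 = σ_v − u = 108.06 − 62.294 = 45.766 kPa.
Stress increase at mid-clay by the 2:1 spreading method:
Δσ = qB/(B+z) = 295×3.7/(3.7+6.35) = 108.61 kPa
Final effective stress: σ'_f = σ'_0 + Δσ = 45.766 + 108.61 = 154.38 kPa.
Normally consolidated clay, so the full stress increment lies on the virgin compression line:
S_c = C_c·H/(1+e₀)·log₁₀(σ'_f/σ'_0) = 0.36×7.1/(1+1.19)×log₁₀(154.38/45.766)
    = 1.1671 × 0.52805 = 0.6163 m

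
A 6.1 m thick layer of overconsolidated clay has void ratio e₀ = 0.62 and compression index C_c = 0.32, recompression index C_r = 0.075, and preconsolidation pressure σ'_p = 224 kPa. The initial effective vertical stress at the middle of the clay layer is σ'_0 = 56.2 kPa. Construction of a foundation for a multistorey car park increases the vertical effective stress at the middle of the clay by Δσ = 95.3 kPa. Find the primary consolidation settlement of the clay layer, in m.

Final effective stress: σ'_f = 56.2 + 95.3 = 151.5 kPa.
σ'_f = 151.5 ≤ σ'_p = 224 kPa, so the clay remains overconsolidated and only the recompression index applies:
S_c = C_r·H/(1+e₀)·log₁₀(σ'_f/σ'_0) = 0.075×6.1/1.62×log₁₀(151.5/56.2)
    = 0.28241 × 0.43068 = 0.1216 m

S_c ≈ 0.122 m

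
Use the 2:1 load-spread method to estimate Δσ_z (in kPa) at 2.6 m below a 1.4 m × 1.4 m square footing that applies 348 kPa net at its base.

By the 2:1 method the load spreads at 1 horizontal : 2 vertical, so at depth z the loaded area has grown by z in each plan dimension:
Δσ = qBL/((B+z)(L+z)) = 348×1.4×1.4/((1.4+2.6)(1.4+2.6)) = 42.63 kPa

Δσ_z ≈ 42.6 kPa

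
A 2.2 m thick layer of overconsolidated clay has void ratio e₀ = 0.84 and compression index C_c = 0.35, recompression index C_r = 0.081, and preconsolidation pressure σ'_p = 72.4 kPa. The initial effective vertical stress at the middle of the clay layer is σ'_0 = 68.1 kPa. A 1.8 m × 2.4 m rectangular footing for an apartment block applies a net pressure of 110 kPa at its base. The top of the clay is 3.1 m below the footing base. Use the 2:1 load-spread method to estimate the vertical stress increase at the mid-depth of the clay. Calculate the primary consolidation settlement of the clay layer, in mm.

S_c ≈ 20.9 mm

Mid-depth of clay below the footing base: z = 3.1 + 2.2/2 = 4.2 m.
Stress increase at mid-clay by the 2:1 spreading method:
Δσ = qBL/((B+z)(L+z)) = 110×1.8×2.4/((1.8+4.2)(2.4+4.2)) = 12 kPa
Final effective stress: σ'_f = 68.1 + 12 = 80.1 kPa.
σ'_f = 80.1 > σ'_p = 72.4 kPa, so the stress path crosses the preconsolidation pressure — recompression up to σ'_p, then virgin compression beyond:
S_c = H/(1+e₀)·[C_r·log₁₀(σ'_p/σ'_0) + C_c·log₁₀(σ'_f/σ'_p)]
    = 2.2/1.84 × [0.081×log₁₀(72.4/68.1) + 0.35×log₁₀(80.1/72.4)]
    = 1.1957 × [0.0021539 + 0.015363] = 0.02094 m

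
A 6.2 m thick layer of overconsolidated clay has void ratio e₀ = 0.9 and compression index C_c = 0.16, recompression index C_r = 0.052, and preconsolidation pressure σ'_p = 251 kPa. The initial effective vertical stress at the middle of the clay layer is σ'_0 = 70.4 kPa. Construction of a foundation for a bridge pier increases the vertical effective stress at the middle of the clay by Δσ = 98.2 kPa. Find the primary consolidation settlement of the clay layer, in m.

Final effective stress: σ'_f = 70.4 + 98.2 = 168.6 kPa.
σ'_f = 168.6 ≤ σ'_p = 251 kPa, so the clay remains overconsolidated and only the recompression index applies:
S_c = C_r·H/(1+e₀)·log₁₀(σ'_f/σ'_0) = 0.052×6.2/1.9×log₁₀(168.6/70.4)
    = 0.16969 × 0.37928 = 0.06436 m

S_c ≈ 0.0644 m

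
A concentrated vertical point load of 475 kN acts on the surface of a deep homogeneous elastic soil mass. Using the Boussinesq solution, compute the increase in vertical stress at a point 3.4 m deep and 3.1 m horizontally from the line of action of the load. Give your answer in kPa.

Boussinesq vertical stress below a point load on an elastic half-space:
Δσ_z = 3P/(2πz²) · [1 + (r/z)²]^(−5/2)
r/z = 3.1/3.4 = 0.91176; [1+(r/z)²]^(−5/2) = 0.22034.
Δσ_z = 3×475/(2π×3.4²) × 0.22034 = 19.619 × 0.22034 = 4.323 kPa

Δσ_z ≈ 4.32 kPa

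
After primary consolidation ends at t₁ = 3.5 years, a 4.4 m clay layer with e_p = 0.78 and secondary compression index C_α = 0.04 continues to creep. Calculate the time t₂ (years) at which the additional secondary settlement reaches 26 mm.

S_s = C_α·H/(1+e_p)·log₁₀(t₂/t₁) ⇒ log₁₀(t₂/t₁) = S_s·(1+e_p)/(C_α·H).
log₁₀(t₂/t₁) = 0.026 × (1+0.78) / (0.04×4.4) = 0.263
t₂ = t₁ × 10^0.263 = 3.5 × 1.832 = 6.412 years

t₂ ≈ 6.41 years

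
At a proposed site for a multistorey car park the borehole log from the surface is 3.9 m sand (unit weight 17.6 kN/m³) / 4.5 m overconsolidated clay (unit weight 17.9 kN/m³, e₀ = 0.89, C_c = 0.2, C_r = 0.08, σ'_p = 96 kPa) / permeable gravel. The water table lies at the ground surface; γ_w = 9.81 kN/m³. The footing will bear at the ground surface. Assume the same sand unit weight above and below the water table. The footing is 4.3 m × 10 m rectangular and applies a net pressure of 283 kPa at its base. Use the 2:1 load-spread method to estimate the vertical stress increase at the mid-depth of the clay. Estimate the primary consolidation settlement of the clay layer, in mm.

S_c ≈ 104 mm

Mid-depth of clay below the ground surface: z = 3.9 + 4.5/2 = 6.15 m.
Total vertical stress at mid-clay: σ_v = 17.6×3.9 + 17.9×2.25 = 108.91 kPa.
Pore pressure: u = 9.81×(6.15 − 0) = 60.332 kPa.
Initial effective stress: σ'_0 = σ_v − u = 108.91 − 60.332 = 48.578 kPa.
Stress increase at mid-clay by the 2:1 spreading method:
Δσ = qBL/((B+z)(L+z)) = 283×4.3×10/((4.3+6.15)(10+6.15)) = 72.105 kPa
Final effective stress: σ'_f = 48.578 + 72.105 = 120.68 kPa.
σ'_f = 120.68 > σ'_p = 96 kPa, so the stress path crosses the preconsolidation pressure — recompression up to σ'_p, then virgin compression beyond:
S_c = H/(1+e₀)·[C_r·log₁₀(σ'_p/σ'_0) + C_c·log₁₀(σ'_f/σ'_p)]
    = 4.5/1.89 × [0.08×log₁₀(96/48.578) + 0.2×log₁₀(120.68/96)]
    = 2.381 × [0.023667 + 0.019873] = 0.1037 m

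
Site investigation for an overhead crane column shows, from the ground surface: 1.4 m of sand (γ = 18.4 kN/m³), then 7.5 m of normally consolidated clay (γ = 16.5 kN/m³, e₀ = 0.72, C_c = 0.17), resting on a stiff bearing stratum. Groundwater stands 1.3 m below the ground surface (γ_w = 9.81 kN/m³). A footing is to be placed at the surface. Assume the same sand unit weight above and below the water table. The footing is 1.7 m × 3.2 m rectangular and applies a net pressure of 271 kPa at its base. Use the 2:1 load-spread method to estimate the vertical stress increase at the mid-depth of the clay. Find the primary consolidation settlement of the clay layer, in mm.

Mid-depth of clay below the ground surface: z = 1.4 + 7.5/2 = 5.15 m.
Total vertical stress at mid-clay: σ_v = 18.4×1.4 + 16.5×3.75 = 87.635 kPa.
Pore pressure: u = 9.81×(5.15 − 1.3) = 37.769 kPa.
Initial effective stress: σ'_0 = σ_v − u = 87.635 − 37.769 = 49.866 kPa.
Stress increase at mid-clay by the 2:1 spreading method:
Δσ = qBL/((B+z)(L+z)) = 271×1.7×3.2/((1.7+5.15)(3.2+5.15)) = 25.775 kPa
Final effective stress: σ'_f = σ'_0 + Δσ = 49.866 + 25.775 = 75.641 kPa.
Normally consolidated clay, so the full stress increment lies on the virgin compression line:
S_c = C_c·H/(1+e₀)·log₁₀(σ'_f/σ'_0) = 0.17×7.5/(1+0.72)×log₁₀(75.641/49.866)
    = 0.74128 × 0.18095 = 0.1341 m

S_c ≈ 134 mm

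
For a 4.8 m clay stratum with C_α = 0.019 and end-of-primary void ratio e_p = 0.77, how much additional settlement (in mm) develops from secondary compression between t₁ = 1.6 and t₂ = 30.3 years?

Secondary compression: S_s = C_α·H/(1+e_p)·log₁₀(t₂/t₁)
S_s = 0.019×4.8/(1+0.77)×log₁₀(30.3/1.6)
    = 0.05153 × 1.277 = 0.06581 m

S_s ≈ 65.8 mm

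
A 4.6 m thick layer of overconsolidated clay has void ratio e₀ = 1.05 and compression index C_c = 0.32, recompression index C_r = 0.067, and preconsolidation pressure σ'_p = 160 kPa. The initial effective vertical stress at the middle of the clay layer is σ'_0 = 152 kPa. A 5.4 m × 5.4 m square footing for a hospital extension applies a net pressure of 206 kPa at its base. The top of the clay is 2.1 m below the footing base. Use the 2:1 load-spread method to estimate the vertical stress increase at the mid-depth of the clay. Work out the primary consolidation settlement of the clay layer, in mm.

Mid-depth of clay below the footing base: z = 2.1 + 4.6/2 = 4.4 m.
Stress increase at mid-clay by the 2:1 spreading method:
Δσ = qBL/((B+z)(L+z)) = 206×5.4×5.4/((5.4+4.4)(5.4+4.4)) = 62.546 kPa
Final effective stress: σ'_f = 152 + 62.546 = 214.55 kPa.
σ'_f = 214.55 > σ'_p = 160 kPa, so the stress path crosses the preconsolidation pressure — recompression up to σ'_p, then virgin compression beyond:
S_c = H/(1+e₀)·[C_r·log₁₀(σ'_p/σ'_0) + C_c·log₁₀(σ'_f/σ'_p)]
    = 4.6/2.05 × [0.067×log₁₀(160/152) + 0.32×log₁₀(214.55/160)]
    = 2.2439 × [0.0014925 + 0.040771] = 0.09484 m

S_c ≈ 94.8 mm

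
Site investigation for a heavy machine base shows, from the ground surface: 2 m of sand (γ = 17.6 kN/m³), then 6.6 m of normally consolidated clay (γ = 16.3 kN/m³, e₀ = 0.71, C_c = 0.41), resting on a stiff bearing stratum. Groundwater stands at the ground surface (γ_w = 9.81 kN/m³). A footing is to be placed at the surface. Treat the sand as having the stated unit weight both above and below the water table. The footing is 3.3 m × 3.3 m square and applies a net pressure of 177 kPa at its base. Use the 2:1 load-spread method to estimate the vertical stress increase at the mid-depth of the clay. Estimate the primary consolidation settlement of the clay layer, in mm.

Mid-depth of clay below the ground surface: z = 2 + 6.6/2 = 5.3 m.
Total vertical stress at mid-clay: σ_v = 17.6×2 + 16.3×3.3 = 88.99 kPa.
Pore pressure: u = 9.81×(5.3 − 0) = 51.993 kPa.
Initial effective stress: σ'_0 = σ_v − u = 88.99 − 51.993 = 36.997 kPa.
Stress increase at mid-clay by the 2:1 spreading method:
Δσ = qBL/((B+z)(L+z)) = 177×3.3×3.3/((3.3+5.3)(3.3+5.3)) = 26.062 kPa
Final effective stress: σ'_f = σ'_0 + Δσ = 36.997 + 26.062 = 63.059 kPa.
Normally consolidated clay, so the full stress increment lies on the virgin compression line:
S_c = C_c·H/(1+e₀)·log₁₀(σ'_f/σ'_0) = 0.41×6.6/(1+0.71)×log₁₀(63.059/36.997)
    = 1.5825 × 0.23158 = 0.3665 m

S_c ≈ 366 mm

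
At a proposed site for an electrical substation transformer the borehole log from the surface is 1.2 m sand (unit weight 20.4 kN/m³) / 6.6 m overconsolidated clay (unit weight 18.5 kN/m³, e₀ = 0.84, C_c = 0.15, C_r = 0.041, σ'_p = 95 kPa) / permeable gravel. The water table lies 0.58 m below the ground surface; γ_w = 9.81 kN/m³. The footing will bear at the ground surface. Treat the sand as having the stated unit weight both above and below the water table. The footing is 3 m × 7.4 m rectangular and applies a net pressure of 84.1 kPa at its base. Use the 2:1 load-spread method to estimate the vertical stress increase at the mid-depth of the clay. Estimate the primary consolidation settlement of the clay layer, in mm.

S_c ≈ 23.5 mm

Mid-depth of clay below the ground surface: z = 1.2 + 6.6/2 = 4.5 m.
Total vertical stress at mid-clay: σ_v = 20.4×1.2 + 18.5×3.3 = 85.53 kPa.
Pore pressure: u = 9.81×(4.5 − 0.58) = 38.455 kPa.
Initial effective stress: σ'_0 = σ_v − u = 85.53 − 38.455 = 47.075 kPa.
Stress increase at mid-clay by the 2:1 spreading method:
Δσ = qBL/((B+z)(L+z)) = 84.1×3×7.4/((3+4.5)(7.4+4.5)) = 20.919 kPa
Final effective stress: σ'_f = 47.075 + 20.919 = 67.994 kPa.
σ'_f = 67.994 ≤ σ'_p = 95 kPa, so the clay remains overconsolidated and only the recompression index applies:
S_c = C_r·H/(1+e₀)·log₁₀(σ'_f/σ'_0) = 0.041×6.6/1.84×log₁₀(67.994/47.075)
    = 0.14707 × 0.15968 = 0.02348 m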